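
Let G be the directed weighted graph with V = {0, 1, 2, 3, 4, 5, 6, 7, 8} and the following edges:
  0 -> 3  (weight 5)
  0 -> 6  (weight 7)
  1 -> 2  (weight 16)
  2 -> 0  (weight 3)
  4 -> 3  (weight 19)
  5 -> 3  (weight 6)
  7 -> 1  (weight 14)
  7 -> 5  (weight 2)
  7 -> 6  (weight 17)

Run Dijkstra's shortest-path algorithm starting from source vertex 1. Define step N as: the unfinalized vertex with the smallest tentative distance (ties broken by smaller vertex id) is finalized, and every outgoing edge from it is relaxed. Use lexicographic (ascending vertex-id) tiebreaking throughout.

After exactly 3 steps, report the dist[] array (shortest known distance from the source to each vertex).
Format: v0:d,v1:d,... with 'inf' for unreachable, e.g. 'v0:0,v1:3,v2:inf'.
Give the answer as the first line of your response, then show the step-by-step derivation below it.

v0:19,v1:0,v2:16,v3:24,v4:inf,v5:inf,v6:26,v7:inf,v8:inf

step 1: dist = v0:inf,v1:0,v2:16,v3:inf,v4:inf,v5:inf,v6:inf,v7:inf,v8:inf
step 2: dist = v0:19,v1:0,v2:16,v3:inf,v4:inf,v5:inf,v6:inf,v7:inf,v8:inf
step 3: dist = v0:19,v1:0,v2:16,v3:24,v4:inf,v5:inf,v6:26,v7:inf,v8:inf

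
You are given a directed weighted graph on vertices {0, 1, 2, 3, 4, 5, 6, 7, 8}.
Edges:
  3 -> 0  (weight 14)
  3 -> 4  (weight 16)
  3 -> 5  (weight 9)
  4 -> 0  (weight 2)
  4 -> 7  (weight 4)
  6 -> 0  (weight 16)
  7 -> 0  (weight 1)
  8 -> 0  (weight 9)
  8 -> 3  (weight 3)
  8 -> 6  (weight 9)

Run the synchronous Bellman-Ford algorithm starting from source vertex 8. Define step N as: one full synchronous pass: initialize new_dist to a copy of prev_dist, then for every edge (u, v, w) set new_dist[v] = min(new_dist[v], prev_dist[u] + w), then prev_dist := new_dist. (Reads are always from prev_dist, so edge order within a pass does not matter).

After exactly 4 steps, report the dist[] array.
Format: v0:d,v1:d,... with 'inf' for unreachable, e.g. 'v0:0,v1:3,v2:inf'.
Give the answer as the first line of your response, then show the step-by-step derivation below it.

v0:9,v1:inf,v2:inf,v3:3,v4:19,v5:12,v6:9,v7:23,v8:0

step 1: dist = v0:9,v1:inf,v2:inf,v3:3,v4:inf,v5:inf,v6:9,v7:inf,v8:0
step 2: dist = v0:9,v1:inf,v2:inf,v3:3,v4:19,v5:12,v6:9,v7:inf,v8:0
step 3: dist = v0:9,v1:inf,v2:inf,v3:3,v4:19,v5:12,v6:9,v7:23,v8:0
step 4: dist = v0:9,v1:inf,v2:inf,v3:3,v4:19,v5:12,v6:9,v7:23,v8:0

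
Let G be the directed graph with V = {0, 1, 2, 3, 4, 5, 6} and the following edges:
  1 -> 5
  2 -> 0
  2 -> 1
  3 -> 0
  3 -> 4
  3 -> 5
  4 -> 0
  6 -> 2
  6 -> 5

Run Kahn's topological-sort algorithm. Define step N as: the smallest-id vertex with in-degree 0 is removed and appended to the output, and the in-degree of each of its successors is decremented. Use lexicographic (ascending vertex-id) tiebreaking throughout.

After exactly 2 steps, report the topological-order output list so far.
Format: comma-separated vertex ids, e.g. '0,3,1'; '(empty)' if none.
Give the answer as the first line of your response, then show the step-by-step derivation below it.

3,4

step 1: output 3; order=[3]; indeg=(2,1,1,0,0,2,0)
step 2: output 4; order=[3,4]; indeg=(1,1,1,0,0,2,0)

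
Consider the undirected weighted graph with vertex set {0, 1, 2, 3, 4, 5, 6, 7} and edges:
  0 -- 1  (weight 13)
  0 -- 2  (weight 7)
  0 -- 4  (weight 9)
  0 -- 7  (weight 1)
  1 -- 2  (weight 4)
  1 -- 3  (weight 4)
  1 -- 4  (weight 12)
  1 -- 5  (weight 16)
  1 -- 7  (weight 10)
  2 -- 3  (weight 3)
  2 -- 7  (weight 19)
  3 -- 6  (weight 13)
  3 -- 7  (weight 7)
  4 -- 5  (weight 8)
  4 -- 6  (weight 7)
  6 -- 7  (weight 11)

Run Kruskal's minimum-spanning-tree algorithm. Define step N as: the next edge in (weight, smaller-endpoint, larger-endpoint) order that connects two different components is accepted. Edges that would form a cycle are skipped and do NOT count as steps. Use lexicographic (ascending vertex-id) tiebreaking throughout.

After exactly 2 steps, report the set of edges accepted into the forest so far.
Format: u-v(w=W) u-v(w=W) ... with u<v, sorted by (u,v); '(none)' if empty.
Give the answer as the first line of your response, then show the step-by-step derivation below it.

0-7(w=1) 2-3(w=3)

step 1: add edge 0-7 (w=1); MST = {0-7(w=1)}
step 2: add edge 2-3 (w=3); MST = {0-7(w=1) 2-3(w=3)}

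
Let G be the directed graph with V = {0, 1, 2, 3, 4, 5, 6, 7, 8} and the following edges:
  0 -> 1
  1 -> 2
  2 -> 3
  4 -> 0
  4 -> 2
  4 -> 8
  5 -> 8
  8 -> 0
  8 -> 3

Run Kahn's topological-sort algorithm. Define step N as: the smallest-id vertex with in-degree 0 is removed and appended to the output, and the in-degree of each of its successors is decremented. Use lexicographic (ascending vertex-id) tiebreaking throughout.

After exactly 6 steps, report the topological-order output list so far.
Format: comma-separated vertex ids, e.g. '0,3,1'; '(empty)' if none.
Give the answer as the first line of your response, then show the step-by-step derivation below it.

4,5,6,7,8,0

step 1: output 4; order=[4]; indeg=(1,1,1,2,0,0,0,0,1)
step 2: output 5; order=[4,5]; indeg=(1,1,1,2,0,0,0,0,0)
step 3: output 6; order=[4,5,6]; indeg=(1,1,1,2,0,0,0,0,0)
step 4: output 7; order=[4,5,6,7]; indeg=(1,1,1,2,0,0,0,0,0)
step 5: output 8; order=[4,5,6,7,8]; indeg=(0,1,1,1,0,0,0,0,0)
step 6: output 0; order=[4,5,6,7,8,0]; indeg=(0,0,1,1,0,0,0,0,0)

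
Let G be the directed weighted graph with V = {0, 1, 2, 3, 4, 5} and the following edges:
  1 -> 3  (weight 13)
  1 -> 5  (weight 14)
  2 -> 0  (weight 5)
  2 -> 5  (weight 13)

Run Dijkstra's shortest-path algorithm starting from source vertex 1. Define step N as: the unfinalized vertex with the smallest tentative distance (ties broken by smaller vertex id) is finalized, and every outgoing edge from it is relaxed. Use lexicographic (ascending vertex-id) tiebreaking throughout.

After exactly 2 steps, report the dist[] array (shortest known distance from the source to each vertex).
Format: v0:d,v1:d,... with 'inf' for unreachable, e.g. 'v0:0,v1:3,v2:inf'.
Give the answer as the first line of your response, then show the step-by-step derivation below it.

v0:inf,v1:0,v2:inf,v3:13,v4:inf,v5:14

step 1: dist = v0:inf,v1:0,v2:inf,v3:13,v4:inf,v5:14
step 2: dist = v0:inf,v1:0,v2:inf,v3:13,v4:inf,v5:14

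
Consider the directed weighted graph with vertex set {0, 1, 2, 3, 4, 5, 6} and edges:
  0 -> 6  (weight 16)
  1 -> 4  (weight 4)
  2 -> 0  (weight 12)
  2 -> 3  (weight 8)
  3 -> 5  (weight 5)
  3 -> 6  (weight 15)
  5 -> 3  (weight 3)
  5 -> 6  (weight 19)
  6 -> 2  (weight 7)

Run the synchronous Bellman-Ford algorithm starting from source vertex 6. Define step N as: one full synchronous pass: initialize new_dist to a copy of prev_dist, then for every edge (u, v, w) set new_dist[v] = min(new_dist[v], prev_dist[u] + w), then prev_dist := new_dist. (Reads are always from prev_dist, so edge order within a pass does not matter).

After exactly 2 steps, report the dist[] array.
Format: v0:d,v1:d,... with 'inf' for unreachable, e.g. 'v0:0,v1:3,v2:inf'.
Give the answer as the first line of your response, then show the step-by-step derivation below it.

v0:19,v1:inf,v2:7,v3:15,v4:inf,v5:inf,v6:0

step 1: dist = v0:inf,v1:inf,v2:7,v3:inf,v4:inf,v5:inf,v6:0
step 2: dist = v0:19,v1:inf,v2:7,v3:15,v4:inf,v5:inf,v6:0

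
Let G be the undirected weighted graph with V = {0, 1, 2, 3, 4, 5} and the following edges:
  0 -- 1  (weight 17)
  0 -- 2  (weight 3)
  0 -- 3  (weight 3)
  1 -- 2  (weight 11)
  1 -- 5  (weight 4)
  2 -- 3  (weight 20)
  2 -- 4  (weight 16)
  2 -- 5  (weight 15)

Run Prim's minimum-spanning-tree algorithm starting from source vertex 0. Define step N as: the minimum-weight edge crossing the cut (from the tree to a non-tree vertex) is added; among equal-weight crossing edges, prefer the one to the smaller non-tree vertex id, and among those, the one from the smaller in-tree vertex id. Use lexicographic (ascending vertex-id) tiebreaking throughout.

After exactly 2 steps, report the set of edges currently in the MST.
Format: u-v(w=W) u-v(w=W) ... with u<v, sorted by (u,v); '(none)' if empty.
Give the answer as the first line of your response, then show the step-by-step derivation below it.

0-2(w=3) 0-3(w=3)

step 1: add edge 0-2 (w=3); MST = {0-2(w=3)}
step 2: add edge 0-3 (w=3); MST = {0-2(w=3) 0-3(w=3)}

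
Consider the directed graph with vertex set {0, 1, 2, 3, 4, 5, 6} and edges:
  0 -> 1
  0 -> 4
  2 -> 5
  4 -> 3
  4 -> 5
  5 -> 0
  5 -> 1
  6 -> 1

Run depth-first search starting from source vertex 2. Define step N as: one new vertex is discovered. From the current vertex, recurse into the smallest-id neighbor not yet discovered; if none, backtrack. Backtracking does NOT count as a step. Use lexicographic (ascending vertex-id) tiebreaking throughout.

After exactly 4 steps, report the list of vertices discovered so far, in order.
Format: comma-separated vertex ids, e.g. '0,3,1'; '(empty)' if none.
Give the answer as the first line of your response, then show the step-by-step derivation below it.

2,5,0,1

step 1: discover 2; path=2; order=2
step 2: discover 5; path=2>5; order=2,5
step 3: discover 0; path=2>5>0; order=2,5,0
step 4: discover 1; path=2>5>0>1; order=2,5,0,1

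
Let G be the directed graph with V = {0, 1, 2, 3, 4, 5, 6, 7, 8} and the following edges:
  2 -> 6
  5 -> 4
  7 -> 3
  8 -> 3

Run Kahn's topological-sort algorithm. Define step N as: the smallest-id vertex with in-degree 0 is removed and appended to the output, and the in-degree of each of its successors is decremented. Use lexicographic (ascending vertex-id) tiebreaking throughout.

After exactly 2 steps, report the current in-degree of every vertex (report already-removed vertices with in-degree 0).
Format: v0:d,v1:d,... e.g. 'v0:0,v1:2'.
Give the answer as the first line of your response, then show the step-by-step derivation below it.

v0:0,v1:0,v2:0,v3:2,v4:1,v5:0,v6:1,v7:0,v8:0

step 1: output 0; order=[0]; indeg=(0,0,0,2,1,0,1,0,0)
step 2: output 1; order=[0,1]; indeg=(0,0,0,2,1,0,1,0,0)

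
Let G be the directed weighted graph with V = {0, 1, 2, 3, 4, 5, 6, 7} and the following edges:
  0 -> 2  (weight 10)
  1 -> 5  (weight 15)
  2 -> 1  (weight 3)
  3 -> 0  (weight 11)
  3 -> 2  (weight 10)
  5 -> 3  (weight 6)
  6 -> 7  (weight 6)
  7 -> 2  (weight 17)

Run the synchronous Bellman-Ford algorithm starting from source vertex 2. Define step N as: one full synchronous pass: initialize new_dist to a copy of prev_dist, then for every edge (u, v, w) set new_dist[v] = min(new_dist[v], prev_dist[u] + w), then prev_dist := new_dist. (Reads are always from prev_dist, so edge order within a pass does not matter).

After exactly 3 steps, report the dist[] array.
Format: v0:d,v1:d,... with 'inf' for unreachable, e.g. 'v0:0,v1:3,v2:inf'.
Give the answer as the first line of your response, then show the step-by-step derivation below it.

v0:inf,v1:3,v2:0,v3:24,v4:inf,v5:18,v6:inf,v7:inf

step 1: dist = v0:inf,v1:3,v2:0,v3:inf,v4:inf,v5:inf,v6:inf,v7:inf
step 2: dist = v0:inf,v1:3,v2:0,v3:inf,v4:inf,v5:18,v6:inf,v7:inf
step 3: dist = v0:inf,v1:3,v2:0,v3:24,v4:inf,v5:18,v6:inf,v7:inf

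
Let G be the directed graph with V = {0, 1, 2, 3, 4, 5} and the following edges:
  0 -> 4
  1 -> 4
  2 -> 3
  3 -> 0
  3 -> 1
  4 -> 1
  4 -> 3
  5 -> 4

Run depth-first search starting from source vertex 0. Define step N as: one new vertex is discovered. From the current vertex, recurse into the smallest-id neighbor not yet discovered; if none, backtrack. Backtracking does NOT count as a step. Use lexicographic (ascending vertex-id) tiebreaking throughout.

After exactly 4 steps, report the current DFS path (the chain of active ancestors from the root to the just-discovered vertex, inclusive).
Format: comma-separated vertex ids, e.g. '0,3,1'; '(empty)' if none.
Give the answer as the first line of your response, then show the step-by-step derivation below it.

0,4,3

step 1: discover 0; path=0; order=0
step 2: discover 4; path=0>4; order=0,4
step 3: discover 1; path=0>4>1; order=0,4,1
step 4: discover 3; path=0>4>3; order=0,4,1,3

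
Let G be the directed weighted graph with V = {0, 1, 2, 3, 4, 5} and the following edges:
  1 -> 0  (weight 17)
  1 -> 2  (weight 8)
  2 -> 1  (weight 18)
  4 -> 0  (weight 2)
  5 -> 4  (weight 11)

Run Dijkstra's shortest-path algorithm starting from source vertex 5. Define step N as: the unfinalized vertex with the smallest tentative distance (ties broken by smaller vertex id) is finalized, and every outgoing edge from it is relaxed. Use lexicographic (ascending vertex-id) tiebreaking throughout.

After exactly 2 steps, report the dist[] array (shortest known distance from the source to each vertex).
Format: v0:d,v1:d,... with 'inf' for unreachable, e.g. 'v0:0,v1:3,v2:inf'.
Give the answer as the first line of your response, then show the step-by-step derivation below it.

v0:13,v1:inf,v2:inf,v3:inf,v4:11,v5:0

step 1: dist = v0:inf,v1:inf,v2:inf,v3:inf,v4:11,v5:0
step 2: dist = v0:13,v1:inf,v2:inf,v3:inf,v4:11,v5:0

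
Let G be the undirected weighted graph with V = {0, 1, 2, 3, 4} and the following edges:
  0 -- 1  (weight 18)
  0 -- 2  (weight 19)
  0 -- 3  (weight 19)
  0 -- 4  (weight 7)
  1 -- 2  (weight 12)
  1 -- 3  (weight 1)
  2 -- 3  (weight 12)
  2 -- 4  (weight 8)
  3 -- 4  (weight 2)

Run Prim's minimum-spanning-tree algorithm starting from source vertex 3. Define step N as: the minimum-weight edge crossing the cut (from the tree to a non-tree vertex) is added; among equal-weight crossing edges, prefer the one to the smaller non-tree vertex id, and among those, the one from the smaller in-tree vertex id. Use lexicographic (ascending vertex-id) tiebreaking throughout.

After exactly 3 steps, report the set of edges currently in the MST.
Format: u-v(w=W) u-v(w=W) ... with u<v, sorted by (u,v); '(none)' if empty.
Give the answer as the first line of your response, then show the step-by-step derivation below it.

0-4(w=7) 1-3(w=1) 3-4(w=2)

step 1: add edge 1-3 (w=1); MST = {1-3(w=1)}
step 2: add edge 3-4 (w=2); MST = {1-3(w=1) 3-4(w=2)}
step 3: add edge 0-4 (w=7); MST = {0-4(w=7) 1-3(w=1) 3-4(w=2)}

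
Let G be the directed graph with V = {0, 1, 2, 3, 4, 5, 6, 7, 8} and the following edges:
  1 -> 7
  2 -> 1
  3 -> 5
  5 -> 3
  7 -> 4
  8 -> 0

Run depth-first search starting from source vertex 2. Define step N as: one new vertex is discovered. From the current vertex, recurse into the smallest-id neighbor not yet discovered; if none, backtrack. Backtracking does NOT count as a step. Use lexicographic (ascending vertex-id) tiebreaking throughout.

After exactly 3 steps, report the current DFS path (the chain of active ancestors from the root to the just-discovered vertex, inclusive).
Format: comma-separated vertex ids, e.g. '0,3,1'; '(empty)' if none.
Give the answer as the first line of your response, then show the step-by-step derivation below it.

2,1,7

step 1: discover 2; path=2; order=2
step 2: discover 1; path=2>1; order=2,1
step 3: discover 7; path=2>1>7; order=2,1,7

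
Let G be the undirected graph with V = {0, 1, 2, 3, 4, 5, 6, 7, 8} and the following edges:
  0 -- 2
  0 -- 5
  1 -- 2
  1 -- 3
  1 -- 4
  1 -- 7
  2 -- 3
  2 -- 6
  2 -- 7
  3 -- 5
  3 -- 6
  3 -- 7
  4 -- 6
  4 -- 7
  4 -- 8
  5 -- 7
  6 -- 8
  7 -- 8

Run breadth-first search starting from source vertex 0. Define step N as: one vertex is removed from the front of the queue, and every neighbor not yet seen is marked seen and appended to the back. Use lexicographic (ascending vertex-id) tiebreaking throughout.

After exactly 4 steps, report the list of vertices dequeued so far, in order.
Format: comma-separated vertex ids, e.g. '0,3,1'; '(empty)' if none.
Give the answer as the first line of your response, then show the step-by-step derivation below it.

0,2,5,1

step 1: dequeue 0; queue=[2,5]; order=0
step 2: dequeue 2; queue=[5,1,3,6,7]; order=0,2
step 3: dequeue 5; queue=[1,3,6,7]; order=0,2,5
step 4: dequeue 1; queue=[3,6,7,4]; order=0,2,5,1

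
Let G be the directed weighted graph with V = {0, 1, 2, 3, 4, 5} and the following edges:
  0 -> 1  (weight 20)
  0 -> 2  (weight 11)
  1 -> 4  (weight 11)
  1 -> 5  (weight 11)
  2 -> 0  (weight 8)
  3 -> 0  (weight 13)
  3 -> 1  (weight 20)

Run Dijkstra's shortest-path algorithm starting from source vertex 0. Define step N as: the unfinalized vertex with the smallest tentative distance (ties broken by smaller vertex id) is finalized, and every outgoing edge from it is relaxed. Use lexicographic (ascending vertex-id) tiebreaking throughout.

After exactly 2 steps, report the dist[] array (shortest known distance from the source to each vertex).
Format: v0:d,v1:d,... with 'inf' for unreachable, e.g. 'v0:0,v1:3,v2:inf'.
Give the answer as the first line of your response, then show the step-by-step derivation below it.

v0:0,v1:20,v2:11,v3:inf,v4:inf,v5:inf

step 1: dist = v0:0,v1:20,v2:11,v3:inf,v4:inf,v5:inf
step 2: dist = v0:0,v1:20,v2:11,v3:inf,v4:inf,v5:inf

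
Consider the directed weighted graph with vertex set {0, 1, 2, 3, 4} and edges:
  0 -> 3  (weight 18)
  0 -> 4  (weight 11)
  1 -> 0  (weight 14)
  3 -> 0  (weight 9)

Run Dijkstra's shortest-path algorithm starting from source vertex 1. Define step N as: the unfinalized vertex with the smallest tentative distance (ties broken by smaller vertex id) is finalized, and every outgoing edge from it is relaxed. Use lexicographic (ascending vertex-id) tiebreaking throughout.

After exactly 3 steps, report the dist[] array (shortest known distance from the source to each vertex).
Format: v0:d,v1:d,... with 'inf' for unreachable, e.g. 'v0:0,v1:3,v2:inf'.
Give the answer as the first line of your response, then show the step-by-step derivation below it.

v0:14,v1:0,v2:inf,v3:32,v4:25

step 1: dist = v0:14,v1:0,v2:inf,v3:inf,v4:inf
step 2: dist = v0:14,v1:0,v2:inf,v3:32,v4:25
step 3: dist = v0:14,v1:0,v2:inf,v3:32,v4:25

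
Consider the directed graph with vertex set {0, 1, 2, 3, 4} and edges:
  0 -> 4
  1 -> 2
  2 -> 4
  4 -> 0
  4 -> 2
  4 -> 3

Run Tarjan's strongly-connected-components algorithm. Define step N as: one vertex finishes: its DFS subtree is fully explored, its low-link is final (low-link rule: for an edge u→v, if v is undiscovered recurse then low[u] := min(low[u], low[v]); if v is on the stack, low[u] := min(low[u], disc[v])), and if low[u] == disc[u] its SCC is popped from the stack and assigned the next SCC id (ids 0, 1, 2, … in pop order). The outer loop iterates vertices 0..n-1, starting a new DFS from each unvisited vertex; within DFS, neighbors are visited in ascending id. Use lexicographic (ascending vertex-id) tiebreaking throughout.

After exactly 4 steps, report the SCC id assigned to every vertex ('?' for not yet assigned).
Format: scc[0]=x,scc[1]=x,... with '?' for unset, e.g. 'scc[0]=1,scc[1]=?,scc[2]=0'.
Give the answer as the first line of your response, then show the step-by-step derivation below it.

scc[0]=1,scc[1]=?,scc[2]=1,scc[3]=0,scc[4]=1

step 1: low=(low[0]=0,low[1]=?,low[2]=1,low[3]=?,low[4]=0); scc=(scc[0]=?,scc[1]=?,scc[2]=?,scc[3]=?,scc[4]=?)
step 2: low=(low[0]=0,low[1]=?,low[2]=1,low[3]=3,low[4]=0); scc=(scc[0]=?,scc[1]=?,scc[2]=?,scc[3]=0,scc[4]=?)
step 3: low=(low[0]=0,low[1]=?,low[2]=1,low[3]=3,low[4]=0); scc=(scc[0]=?,scc[1]=?,scc[2]=?,scc[3]=0,scc[4]=?)
step 4: low=(low[0]=0,low[1]=?,low[2]=1,low[3]=3,low[4]=0); scc=(scc[0]=1,scc[1]=?,scc[2]=1,scc[3]=0,scc[4]=1)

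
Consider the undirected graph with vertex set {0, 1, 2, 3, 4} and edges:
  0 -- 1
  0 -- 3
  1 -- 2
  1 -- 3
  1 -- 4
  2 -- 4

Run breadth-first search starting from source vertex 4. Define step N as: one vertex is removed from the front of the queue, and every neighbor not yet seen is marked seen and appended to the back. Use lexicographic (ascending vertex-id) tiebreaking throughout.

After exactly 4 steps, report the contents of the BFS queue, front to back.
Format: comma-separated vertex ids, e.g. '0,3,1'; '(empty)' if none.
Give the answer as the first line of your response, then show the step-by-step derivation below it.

3

step 1: dequeue 4; queue=[1,2]; order=4
step 2: dequeue 1; queue=[2,0,3]; order=4,1
step 3: dequeue 2; queue=[0,3]; order=4,1,2
step 4: dequeue 0; queue=[3]; order=4,1,2,0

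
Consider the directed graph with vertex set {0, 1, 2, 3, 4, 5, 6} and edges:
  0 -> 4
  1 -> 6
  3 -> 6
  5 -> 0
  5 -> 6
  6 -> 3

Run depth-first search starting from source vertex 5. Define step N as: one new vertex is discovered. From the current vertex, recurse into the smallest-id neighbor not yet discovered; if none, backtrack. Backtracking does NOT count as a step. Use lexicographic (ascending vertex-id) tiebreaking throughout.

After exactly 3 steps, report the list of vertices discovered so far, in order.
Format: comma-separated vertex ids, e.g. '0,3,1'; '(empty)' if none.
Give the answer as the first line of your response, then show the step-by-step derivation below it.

5,0,4

step 1: discover 5; path=5; order=5
step 2: discover 0; path=5>0; order=5,0
step 3: discover 4; path=5>0>4; order=5,0,4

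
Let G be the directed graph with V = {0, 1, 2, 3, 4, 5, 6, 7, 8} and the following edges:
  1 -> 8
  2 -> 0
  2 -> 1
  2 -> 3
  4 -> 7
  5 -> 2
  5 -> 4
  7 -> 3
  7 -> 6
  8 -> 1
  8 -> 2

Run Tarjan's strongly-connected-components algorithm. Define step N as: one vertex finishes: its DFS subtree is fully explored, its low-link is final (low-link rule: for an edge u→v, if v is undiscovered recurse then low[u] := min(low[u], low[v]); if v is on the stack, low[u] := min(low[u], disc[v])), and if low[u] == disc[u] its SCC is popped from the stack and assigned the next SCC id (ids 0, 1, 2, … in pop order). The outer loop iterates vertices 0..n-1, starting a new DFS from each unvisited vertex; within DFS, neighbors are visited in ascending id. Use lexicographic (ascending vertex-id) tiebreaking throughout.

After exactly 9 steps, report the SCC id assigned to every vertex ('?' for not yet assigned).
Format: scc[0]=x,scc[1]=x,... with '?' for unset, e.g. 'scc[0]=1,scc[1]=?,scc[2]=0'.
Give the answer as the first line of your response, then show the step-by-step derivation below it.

scc[0]=0,scc[1]=2,scc[2]=2,scc[3]=1,scc[4]=5,scc[5]=6,scc[6]=3,scc[7]=4,scc[8]=2

step 1: low=(low[0]=0,low[1]=?,low[2]=?,low[3]=?,low[4]=?,low[5]=?,low[6]=?,low[7]=?,low[8]=?); scc=(scc[0]=0,scc[1]=?,scc[2]=?,scc[3]=?,scc[4]=?,scc[5]=?,scc[6]=?,scc[7]=?,scc[8]=?)
step 2: low=(low[0]=0,low[1]=1,low[2]=1,low[3]=4,low[4]=?,low[5]=?,low[6]=?,low[7]=?,low[8]=1); scc=(scc[0]=0,scc[1]=?,scc[2]=?,scc[3]=1,scc[4]=?,scc[5]=?,scc[6]=?,scc[7]=?,scc[8]=?)
step 3: low=(low[0]=0,low[1]=1,low[2]=1,low[3]=4,low[4]=?,low[5]=?,low[6]=?,low[7]=?,low[8]=1); scc=(scc[0]=0,scc[1]=?,scc[2]=?,scc[3]=1,scc[4]=?,scc[5]=?,scc[6]=?,scc[7]=?,scc[8]=?)
step 4: low=(low[0]=0,low[1]=1,low[2]=1,low[3]=4,low[4]=?,low[5]=?,low[6]=?,low[7]=?,low[8]=1); scc=(scc[0]=0,scc[1]=?,scc[2]=?,scc[3]=1,scc[4]=?,scc[5]=?,scc[6]=?,scc[7]=?,scc[8]=?)
step 5: low=(low[0]=0,low[1]=1,low[2]=1,low[3]=4,low[4]=?,low[5]=?,low[6]=?,low[7]=?,low[8]=1); scc=(scc[0]=0,scc[1]=2,scc[2]=2,scc[3]=1,scc[4]=?,scc[5]=?,scc[6]=?,scc[7]=?,scc[8]=2)
step 6: low=(low[0]=0,low[1]=1,low[2]=1,low[3]=4,low[4]=5,low[5]=?,low[6]=7,low[7]=6,low[8]=1); scc=(scc[0]=0,scc[1]=2,scc[2]=2,scc[3]=1,scc[4]=?,scc[5]=?,scc[6]=3,scc[7]=?,scc[8]=2)
step 7: low=(low[0]=0,low[1]=1,low[2]=1,low[3]=4,low[4]=5,low[5]=?,low[6]=7,low[7]=6,low[8]=1); scc=(scc[0]=0,scc[1]=2,scc[2]=2,scc[3]=1,scc[4]=?,scc[5]=?,scc[6]=3,scc[7]=4,scc[8]=2)
step 8: low=(low[0]=0,low[1]=1,low[2]=1,low[3]=4,low[4]=5,low[5]=?,low[6]=7,low[7]=6,low[8]=1); scc=(scc[0]=0,scc[1]=2,scc[2]=2,scc[3]=1,scc[4]=5,scc[5]=?,scc[6]=3,scc[7]=4,scc[8]=2)
step 9: low=(low[0]=0,low[1]=1,low[2]=1,low[3]=4,low[4]=5,low[5]=8,low[6]=7,low[7]=6,low[8]=1); scc=(scc[0]=0,scc[1]=2,scc[2]=2,scc[3]=1,scc[4]=5,scc[5]=6,scc[6]=3,scc[7]=4,scc[8]=2)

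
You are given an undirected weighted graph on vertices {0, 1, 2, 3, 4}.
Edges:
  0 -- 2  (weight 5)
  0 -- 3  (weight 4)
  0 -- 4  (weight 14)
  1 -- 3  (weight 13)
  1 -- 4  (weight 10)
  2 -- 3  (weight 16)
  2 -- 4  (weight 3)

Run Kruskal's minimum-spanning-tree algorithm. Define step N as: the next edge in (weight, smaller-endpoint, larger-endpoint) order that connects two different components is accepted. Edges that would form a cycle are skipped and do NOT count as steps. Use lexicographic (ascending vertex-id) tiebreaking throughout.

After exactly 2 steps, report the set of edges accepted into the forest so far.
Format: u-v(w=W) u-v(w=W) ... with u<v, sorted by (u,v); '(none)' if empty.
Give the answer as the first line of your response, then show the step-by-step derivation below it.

0-3(w=4) 2-4(w=3)

step 1: add edge 2-4 (w=3); MST = {2-4(w=3)}
step 2: add edge 0-3 (w=4); MST = {0-3(w=4) 2-4(w=3)}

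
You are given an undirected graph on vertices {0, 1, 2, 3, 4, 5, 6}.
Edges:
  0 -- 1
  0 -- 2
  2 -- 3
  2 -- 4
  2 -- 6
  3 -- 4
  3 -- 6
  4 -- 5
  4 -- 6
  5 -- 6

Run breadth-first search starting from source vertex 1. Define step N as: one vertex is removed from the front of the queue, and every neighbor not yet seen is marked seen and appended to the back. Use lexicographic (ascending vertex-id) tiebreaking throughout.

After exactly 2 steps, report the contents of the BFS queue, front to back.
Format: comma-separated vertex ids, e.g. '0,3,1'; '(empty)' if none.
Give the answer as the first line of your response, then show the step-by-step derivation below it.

2

step 1: dequeue 1; queue=[0]; order=1
step 2: dequeue 0; queue=[2]; order=1,0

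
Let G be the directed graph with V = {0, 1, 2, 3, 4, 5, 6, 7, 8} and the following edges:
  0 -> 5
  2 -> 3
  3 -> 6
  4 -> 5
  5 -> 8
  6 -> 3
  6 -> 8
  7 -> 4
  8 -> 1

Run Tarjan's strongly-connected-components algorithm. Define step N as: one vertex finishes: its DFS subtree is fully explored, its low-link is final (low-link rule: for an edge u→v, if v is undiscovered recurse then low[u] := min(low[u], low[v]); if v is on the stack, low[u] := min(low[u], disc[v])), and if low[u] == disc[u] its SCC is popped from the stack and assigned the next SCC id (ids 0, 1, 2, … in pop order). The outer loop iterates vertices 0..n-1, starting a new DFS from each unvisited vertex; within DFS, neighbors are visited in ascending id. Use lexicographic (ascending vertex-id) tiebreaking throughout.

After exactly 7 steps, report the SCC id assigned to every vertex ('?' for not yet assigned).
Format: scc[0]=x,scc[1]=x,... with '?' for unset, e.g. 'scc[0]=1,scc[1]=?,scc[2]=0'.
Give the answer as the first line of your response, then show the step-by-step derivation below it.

scc[0]=3,scc[1]=0,scc[2]=5,scc[3]=4,scc[4]=?,scc[5]=2,scc[6]=4,scc[7]=?,scc[8]=1

step 1: low=(low[0]=0,low[1]=3,low[2]=?,low[3]=?,low[4]=?,low[5]=1,low[6]=?,low[7]=?,low[8]=2); scc=(scc[0]=?,scc[1]=0,scc[2]=?,scc[3]=?,scc[4]=?,scc[5]=?,scc[6]=?,scc[7]=?,scc[8]=?)
step 2: low=(low[0]=0,low[1]=3,low[2]=?,low[3]=?,low[4]=?,low[5]=1,low[6]=?,low[7]=?,low[8]=2); scc=(scc[0]=?,scc[1]=0,scc[2]=?,scc[3]=?,scc[4]=?,scc[5]=?,scc[6]=?,scc[7]=?,scc[8]=1)
step 3: low=(low[0]=0,low[1]=3,low[2]=?,low[3]=?,low[4]=?,low[5]=1,low[6]=?,low[7]=?,low[8]=2); scc=(scc[0]=?,scc[1]=0,scc[2]=?,scc[3]=?,scc[4]=?,scc[5]=2,scc[6]=?,scc[7]=?,scc[8]=1)
step 4: low=(low[0]=0,low[1]=3,low[2]=?,low[3]=?,low[4]=?,low[5]=1,low[6]=?,low[7]=?,low[8]=2); scc=(scc[0]=3,scc[1]=0,scc[2]=?,scc[3]=?,scc[4]=?,scc[5]=2,scc[6]=?,scc[7]=?,scc[8]=1)
step 5: low=(low[0]=0,low[1]=3,low[2]=4,low[3]=5,low[4]=?,low[5]=1,low[6]=5,low[7]=?,low[8]=2); scc=(scc[0]=3,scc[1]=0,scc[2]=?,scc[3]=?,scc[4]=?,scc[5]=2,scc[6]=?,scc[7]=?,scc[8]=1)
step 6: low=(low[0]=0,low[1]=3,low[2]=4,low[3]=5,low[4]=?,low[5]=1,low[6]=5,low[7]=?,low[8]=2); scc=(scc[0]=3,scc[1]=0,scc[2]=?,scc[3]=4,scc[4]=?,scc[5]=2,scc[6]=4,scc[7]=?,scc[8]=1)
step 7: low=(low[0]=0,low[1]=3,low[2]=4,low[3]=5,low[4]=?,low[5]=1,low[6]=5,low[7]=?,low[8]=2); scc=(scc[0]=3,scc[1]=0,scc[2]=5,scc[3]=4,scc[4]=?,scc[5]=2,scc[6]=4,scc[7]=?,scc[8]=1)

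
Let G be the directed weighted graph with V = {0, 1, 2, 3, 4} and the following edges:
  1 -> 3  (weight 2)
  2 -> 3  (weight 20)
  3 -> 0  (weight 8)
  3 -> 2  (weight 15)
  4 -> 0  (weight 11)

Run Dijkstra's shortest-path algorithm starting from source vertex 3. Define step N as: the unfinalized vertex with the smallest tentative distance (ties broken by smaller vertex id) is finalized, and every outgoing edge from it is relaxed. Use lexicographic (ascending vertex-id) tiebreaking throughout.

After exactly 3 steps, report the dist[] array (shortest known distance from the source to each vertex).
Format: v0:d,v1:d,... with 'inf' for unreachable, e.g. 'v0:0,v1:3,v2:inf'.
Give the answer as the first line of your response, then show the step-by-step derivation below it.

v0:8,v1:inf,v2:15,v3:0,v4:inf

step 1: dist = v0:8,v1:inf,v2:15,v3:0,v4:inf
step 2: dist = v0:8,v1:inf,v2:15,v3:0,v4:inf
step 3: dist = v0:8,v1:inf,v2:15,v3:0,v4:inf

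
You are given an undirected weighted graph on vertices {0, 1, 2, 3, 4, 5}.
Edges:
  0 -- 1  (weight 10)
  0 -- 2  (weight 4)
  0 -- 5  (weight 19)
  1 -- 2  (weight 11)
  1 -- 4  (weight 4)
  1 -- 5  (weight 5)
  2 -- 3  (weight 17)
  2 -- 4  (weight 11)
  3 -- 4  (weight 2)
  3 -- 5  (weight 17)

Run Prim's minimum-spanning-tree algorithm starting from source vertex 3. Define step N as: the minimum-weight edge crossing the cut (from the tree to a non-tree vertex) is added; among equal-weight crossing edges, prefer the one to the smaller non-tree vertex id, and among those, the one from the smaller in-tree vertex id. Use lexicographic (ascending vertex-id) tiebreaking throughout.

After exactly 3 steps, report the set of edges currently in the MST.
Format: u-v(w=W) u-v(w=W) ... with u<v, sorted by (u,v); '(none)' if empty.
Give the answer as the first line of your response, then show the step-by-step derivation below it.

1-4(w=4) 1-5(w=5) 3-4(w=2)

step 1: add edge 3-4 (w=2); MST = {3-4(w=2)}
step 2: add edge 1-4 (w=4); MST = {1-4(w=4) 3-4(w=2)}
step 3: add edge 1-5 (w=5); MST = {1-4(w=4) 1-5(w=5) 3-4(w=2)}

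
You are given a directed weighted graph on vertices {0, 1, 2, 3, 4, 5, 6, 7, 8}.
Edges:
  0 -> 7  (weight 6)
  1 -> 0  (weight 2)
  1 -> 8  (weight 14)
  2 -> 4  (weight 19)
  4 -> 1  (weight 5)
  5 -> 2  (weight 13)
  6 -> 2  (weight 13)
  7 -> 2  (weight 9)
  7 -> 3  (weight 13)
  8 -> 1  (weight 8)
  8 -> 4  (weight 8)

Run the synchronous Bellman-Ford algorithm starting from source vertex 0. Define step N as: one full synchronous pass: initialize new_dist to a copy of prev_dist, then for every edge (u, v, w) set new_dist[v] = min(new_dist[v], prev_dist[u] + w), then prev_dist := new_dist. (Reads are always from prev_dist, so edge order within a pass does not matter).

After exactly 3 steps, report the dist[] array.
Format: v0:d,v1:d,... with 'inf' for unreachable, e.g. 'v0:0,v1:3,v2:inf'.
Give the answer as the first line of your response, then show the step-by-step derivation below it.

v0:0,v1:inf,v2:15,v3:19,v4:34,v5:inf,v6:inf,v7:6,v8:inf

step 1: dist = v0:0,v1:inf,v2:inf,v3:inf,v4:inf,v5:inf,v6:inf,v7:6,v8:inf
step 2: dist = v0:0,v1:inf,v2:15,v3:19,v4:inf,v5:inf,v6:inf,v7:6,v8:inf
step 3: dist = v0:0,v1:inf,v2:15,v3:19,v4:34,v5:inf,v6:inf,v7:6,v8:inf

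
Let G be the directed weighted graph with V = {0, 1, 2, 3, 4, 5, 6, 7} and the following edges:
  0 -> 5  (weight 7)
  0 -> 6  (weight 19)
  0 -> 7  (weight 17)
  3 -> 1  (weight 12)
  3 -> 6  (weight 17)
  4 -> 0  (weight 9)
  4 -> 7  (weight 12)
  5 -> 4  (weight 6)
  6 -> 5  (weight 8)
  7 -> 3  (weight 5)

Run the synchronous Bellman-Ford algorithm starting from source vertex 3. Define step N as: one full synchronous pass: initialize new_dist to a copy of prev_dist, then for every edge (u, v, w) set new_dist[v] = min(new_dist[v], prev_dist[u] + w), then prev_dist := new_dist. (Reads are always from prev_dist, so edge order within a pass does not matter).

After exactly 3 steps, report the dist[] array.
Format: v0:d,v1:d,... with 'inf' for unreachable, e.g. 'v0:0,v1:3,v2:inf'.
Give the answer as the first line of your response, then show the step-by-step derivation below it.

v0:inf,v1:12,v2:inf,v3:0,v4:31,v5:25,v6:17,v7:inf

step 1: dist = v0:inf,v1:12,v2:inf,v3:0,v4:inf,v5:inf,v6:17,v7:inf
step 2: dist = v0:inf,v1:12,v2:inf,v3:0,v4:inf,v5:25,v6:17,v7:inf
step 3: dist = v0:inf,v1:12,v2:inf,v3:0,v4:31,v5:25,v6:17,v7:inf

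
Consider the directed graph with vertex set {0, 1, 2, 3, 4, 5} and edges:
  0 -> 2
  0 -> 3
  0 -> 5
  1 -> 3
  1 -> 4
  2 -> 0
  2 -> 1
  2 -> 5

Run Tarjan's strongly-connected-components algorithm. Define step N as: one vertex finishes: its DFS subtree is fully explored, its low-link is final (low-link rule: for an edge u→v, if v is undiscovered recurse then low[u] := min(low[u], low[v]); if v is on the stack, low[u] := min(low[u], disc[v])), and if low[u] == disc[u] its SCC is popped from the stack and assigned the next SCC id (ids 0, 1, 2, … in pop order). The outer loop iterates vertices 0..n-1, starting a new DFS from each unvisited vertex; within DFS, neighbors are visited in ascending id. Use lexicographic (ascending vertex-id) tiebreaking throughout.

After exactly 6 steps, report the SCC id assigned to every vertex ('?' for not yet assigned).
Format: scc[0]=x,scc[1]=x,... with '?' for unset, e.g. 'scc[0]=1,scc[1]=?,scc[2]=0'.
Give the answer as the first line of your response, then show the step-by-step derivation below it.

scc[0]=4,scc[1]=2,scc[2]=4,scc[3]=0,scc[4]=1,scc[5]=3

step 1: low=(low[0]=0,low[1]=2,low[2]=0,low[3]=3,low[4]=?,low[5]=?); scc=(scc[0]=?,scc[1]=?,scc[2]=?,scc[3]=0,scc[4]=?,scc[5]=?)
step 2: low=(low[0]=0,low[1]=2,low[2]=0,low[3]=3,low[4]=4,low[5]=?); scc=(scc[0]=?,scc[1]=?,scc[2]=?,scc[3]=0,scc[4]=1,scc[5]=?)
step 3: low=(low[0]=0,low[1]=2,low[2]=0,low[3]=3,low[4]=4,low[5]=?); scc=(scc[0]=?,scc[1]=2,scc[2]=?,scc[3]=0,scc[4]=1,scc[5]=?)
step 4: low=(low[0]=0,low[1]=2,low[2]=0,low[3]=3,low[4]=4,low[5]=5); scc=(scc[0]=?,scc[1]=2,scc[2]=?,scc[3]=0,scc[4]=1,scc[5]=3)
step 5: low=(low[0]=0,low[1]=2,low[2]=0,low[3]=3,low[4]=4,low[5]=5); scc=(scc[0]=?,scc[1]=2,scc[2]=?,scc[3]=0,scc[4]=1,scc[5]=3)
step 6: low=(low[0]=0,low[1]=2,low[2]=0,low[3]=3,low[4]=4,low[5]=5); scc=(scc[0]=4,scc[1]=2,scc[2]=4,scc[3]=0,scc[4]=1,scc[5]=3)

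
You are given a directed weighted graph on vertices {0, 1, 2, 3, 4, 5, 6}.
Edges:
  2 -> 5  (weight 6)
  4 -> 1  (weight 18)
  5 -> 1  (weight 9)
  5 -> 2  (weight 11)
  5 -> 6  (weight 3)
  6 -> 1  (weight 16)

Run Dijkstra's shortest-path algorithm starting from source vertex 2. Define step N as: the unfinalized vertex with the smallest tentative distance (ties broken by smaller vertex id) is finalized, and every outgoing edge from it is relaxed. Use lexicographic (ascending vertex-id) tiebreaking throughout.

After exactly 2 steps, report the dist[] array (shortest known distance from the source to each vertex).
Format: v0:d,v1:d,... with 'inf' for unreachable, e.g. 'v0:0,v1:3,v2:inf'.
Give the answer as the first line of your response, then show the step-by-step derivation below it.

v0:inf,v1:15,v2:0,v3:inf,v4:inf,v5:6,v6:9

step 1: dist = v0:inf,v1:inf,v2:0,v3:inf,v4:inf,v5:6,v6:inf
step 2: dist = v0:inf,v1:15,v2:0,v3:inf,v4:inf,v5:6,v6:9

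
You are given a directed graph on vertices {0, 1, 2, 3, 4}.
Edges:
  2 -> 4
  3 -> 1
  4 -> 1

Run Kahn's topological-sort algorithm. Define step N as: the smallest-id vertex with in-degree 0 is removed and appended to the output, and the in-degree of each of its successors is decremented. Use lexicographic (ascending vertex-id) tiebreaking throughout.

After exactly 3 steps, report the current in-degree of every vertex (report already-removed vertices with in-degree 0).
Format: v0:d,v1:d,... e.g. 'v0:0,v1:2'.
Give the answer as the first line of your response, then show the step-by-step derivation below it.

v0:0,v1:1,v2:0,v3:0,v4:0

step 1: output 0; order=[0]; indeg=(0,2,0,0,1)
step 2: output 2; order=[0,2]; indeg=(0,2,0,0,0)
step 3: output 3; order=[0,2,3]; indeg=(0,1,0,0,0)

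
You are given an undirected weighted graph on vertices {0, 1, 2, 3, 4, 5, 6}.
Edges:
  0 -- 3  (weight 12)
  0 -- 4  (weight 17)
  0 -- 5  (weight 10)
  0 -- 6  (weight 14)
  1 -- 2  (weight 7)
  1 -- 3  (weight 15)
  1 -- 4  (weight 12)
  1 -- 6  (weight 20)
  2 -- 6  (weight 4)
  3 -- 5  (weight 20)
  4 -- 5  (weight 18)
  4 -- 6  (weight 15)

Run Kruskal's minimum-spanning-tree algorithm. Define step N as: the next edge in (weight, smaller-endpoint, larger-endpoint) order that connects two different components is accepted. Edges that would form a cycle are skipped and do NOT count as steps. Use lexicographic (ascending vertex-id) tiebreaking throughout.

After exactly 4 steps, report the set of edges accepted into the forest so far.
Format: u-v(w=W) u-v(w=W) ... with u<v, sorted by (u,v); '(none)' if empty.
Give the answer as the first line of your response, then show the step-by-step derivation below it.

0-3(w=12) 0-5(w=10) 1-2(w=7) 2-6(w=4)

step 1: add edge 2-6 (w=4); MST = {2-6(w=4)}
step 2: add edge 1-2 (w=7); MST = {1-2(w=7) 2-6(w=4)}
step 3: add edge 0-5 (w=10); MST = {0-5(w=10) 1-2(w=7) 2-6(w=4)}
step 4: add edge 0-3 (w=12); MST = {0-3(w=12) 0-5(w=10) 1-2(w=7) 2-6(w=4)}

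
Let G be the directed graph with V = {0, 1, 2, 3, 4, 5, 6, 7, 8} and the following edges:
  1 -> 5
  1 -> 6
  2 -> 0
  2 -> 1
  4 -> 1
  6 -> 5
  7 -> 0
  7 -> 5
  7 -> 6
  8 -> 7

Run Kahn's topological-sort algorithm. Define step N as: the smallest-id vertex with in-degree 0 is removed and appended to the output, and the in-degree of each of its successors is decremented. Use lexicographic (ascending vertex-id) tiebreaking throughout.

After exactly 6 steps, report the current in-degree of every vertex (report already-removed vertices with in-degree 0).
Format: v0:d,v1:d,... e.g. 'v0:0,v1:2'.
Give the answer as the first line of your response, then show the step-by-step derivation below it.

v0:0,v1:0,v2:0,v3:0,v4:0,v5:1,v6:0,v7:0,v8:0

step 1: output 2; order=[2]; indeg=(1,1,0,0,0,3,2,1,0)
step 2: output 3; order=[2,3]; indeg=(1,1,0,0,0,3,2,1,0)
step 3: output 4; order=[2,3,4]; indeg=(1,0,0,0,0,3,2,1,0)
step 4: output 1; order=[2,3,4,1]; indeg=(1,0,0,0,0,2,1,1,0)
step 5: output 8; order=[2,3,4,1,8]; indeg=(1,0,0,0,0,2,1,0,0)
step 6: output 7; order=[2,3,4,1,8,7]; indeg=(0,0,0,0,0,1,0,0,0)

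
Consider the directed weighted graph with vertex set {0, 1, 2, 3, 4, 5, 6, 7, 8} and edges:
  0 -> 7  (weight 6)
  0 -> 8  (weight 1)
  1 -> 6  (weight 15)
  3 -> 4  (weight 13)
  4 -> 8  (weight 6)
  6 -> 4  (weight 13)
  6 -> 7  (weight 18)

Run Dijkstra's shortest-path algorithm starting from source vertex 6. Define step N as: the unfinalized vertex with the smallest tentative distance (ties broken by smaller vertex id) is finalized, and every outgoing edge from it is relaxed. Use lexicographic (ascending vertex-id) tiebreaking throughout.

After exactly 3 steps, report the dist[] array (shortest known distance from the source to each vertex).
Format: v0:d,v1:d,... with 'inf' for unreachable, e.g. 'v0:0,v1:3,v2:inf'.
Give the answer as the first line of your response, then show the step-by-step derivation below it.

v0:inf,v1:inf,v2:inf,v3:inf,v4:13,v5:inf,v6:0,v7:18,v8:19

step 1: dist = v0:inf,v1:inf,v2:inf,v3:inf,v4:13,v5:inf,v6:0,v7:18,v8:inf
step 2: dist = v0:inf,v1:inf,v2:inf,v3:inf,v4:13,v5:inf,v6:0,v7:18,v8:19
step 3: dist = v0:inf,v1:inf,v2:inf,v3:inf,v4:13,v5:inf,v6:0,v7:18,v8:19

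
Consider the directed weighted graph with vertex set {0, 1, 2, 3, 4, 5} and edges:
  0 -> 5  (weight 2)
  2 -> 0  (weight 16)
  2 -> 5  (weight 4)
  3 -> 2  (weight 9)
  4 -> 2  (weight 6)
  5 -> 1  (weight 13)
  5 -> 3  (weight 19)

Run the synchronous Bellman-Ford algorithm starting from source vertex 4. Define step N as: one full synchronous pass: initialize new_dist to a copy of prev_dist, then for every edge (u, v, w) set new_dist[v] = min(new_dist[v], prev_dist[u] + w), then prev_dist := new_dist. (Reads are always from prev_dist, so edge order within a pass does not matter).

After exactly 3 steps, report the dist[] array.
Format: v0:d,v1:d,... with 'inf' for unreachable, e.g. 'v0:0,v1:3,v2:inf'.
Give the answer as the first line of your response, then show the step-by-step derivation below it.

v0:22,v1:23,v2:6,v3:29,v4:0,v5:10

step 1: dist = v0:inf,v1:inf,v2:6,v3:inf,v4:0,v5:inf
step 2: dist = v0:22,v1:inf,v2:6,v3:inf,v4:0,v5:10
step 3: dist = v0:22,v1:23,v2:6,v3:29,v4:0,v5:10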